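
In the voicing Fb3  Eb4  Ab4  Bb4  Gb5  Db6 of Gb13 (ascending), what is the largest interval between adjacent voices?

Adjacent intervals: Fb3→Eb4 = major seventh; Eb4→Ab4 = perfect fourth; Ab4→Bb4 = major second; Bb4→Gb5 = minor sixth; Gb5→Db6 = perfect fifth.
The largest is Fb3 to Eb4, a major seventh (11 semitones).

major seventh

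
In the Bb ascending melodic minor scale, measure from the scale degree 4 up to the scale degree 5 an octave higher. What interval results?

The scale runs Bb C Db Eb F G A.
The scale degree 4 is Eb and the 5th scale degree (up an octave) is F.
From Eb to F is 14 semitones, exactly the major ninth.

major ninth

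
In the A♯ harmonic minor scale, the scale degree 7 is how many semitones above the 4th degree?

The scale is A♯ B♯ C♯ D♯ E♯ F♯ G𝄪.
D♯ up to G𝄪 is an augmented fourth — 6 semitones.

6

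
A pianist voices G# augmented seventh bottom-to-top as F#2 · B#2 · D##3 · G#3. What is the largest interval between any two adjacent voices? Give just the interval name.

augmented 4th

Adjacent intervals: F#2→B#2 = augmented fourth; B#2→D##3 = major third; D##3→G#3 = diminished fourth.
The largest is F#2 to B#2, an augmented fourth (6 semitones).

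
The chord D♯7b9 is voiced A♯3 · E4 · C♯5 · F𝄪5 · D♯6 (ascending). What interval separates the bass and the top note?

The outer voices are A♯3 and D♯6.
From A♯ to D♯ is 29 semitones, exactly the perfect 18th.

perfect 18th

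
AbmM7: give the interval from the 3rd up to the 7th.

Abm(maj7): Ab–Cb–Eb–G.
3rd = Cb; 7th = G.
5 letter names make it a fifth; at 8 semitones (a half step wider than perfect) the quality is augmented.

augmented fifth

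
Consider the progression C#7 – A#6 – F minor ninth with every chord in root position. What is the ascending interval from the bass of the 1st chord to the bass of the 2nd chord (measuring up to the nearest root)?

major 6th

The roots are C# and A#.
C# up to A# spans 6 letter names and 9 semitones — a major sixth.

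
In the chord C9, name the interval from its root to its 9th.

major ninth

The chord tones of C9 are C, E, G, B♭, D.
The root is C and the 9th is D.
C up to D spans 9 letter names and 14 semitones — a major ninth.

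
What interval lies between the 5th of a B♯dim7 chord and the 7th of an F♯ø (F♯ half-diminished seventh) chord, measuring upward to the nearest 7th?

minor seventh

B♯dim7 has F♯ as its 5th, and F♯ø (F♯ half-diminished seventh) has E as its 7th.
7 letter names make it a seventh; at 10 semitones (a half step narrower than major) the quality is minor.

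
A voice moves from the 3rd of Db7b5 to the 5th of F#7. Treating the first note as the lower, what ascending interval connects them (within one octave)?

A5

The 3rd of Db7b5 is F; the 5th of F#7 is C#.
5 letter names make it a fifth; at 8 semitones (a half step wider than perfect) the quality is augmented.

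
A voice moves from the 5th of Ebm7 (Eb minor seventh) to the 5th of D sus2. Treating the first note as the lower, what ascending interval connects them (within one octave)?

M7

The 5th of Ebm7 (Eb minor seventh) is Bb; the 5th of D sus2 is A.
Bb up to A spans 7 letter names and 11 semitones — a major seventh.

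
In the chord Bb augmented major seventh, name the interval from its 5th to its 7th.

minor 3rd

Bb augmented major seventh: Bb–D–F#–A.
That puts F# below A.
F# up to A is 3 semitones, a half step narrower than a major third, so the interval is minor.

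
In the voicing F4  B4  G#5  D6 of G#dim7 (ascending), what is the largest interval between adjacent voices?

Adjacent intervals: F4→B4 = augmented fourth; B4→G#5 = major sixth; G#5→D6 = diminished fifth.
The largest is B4 to G#5, a major sixth (9 semitones).

M6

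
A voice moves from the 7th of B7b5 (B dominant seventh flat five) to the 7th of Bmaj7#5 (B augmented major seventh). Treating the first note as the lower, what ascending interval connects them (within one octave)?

augmented unison

The 7th of B7b5 (B dominant seventh flat five) is A; the 7th of Bmaj7#5 (B augmented major seventh) is A#.
1 letter names make it a unison; at 1 semitone (a half step wider than perfect) the quality is augmented.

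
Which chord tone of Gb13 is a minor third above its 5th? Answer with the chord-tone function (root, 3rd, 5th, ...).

Gb dominant thirteenth is spelled Gb, Bb, Db, Fb, Ab, Eb.
The 5th is Db. A minor third above Db is Fb.
Fb is the chord's 7th.

7th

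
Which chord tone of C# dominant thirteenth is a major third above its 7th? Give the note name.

D#

C# dominant thirteenth: C#–E#–G#–B–D#–A#.
The 7th is B. A major third above B is D#.
D# is the chord's 9th.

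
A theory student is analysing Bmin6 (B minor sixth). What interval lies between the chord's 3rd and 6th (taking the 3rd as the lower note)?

The chord tones of B minor sixth are B D F# G#.
The 3rd is D and the 6th is G#.
D up to G# is 6 semitones, a half step wider than a perfect fourth, so the interval is augmented.

augmented 4th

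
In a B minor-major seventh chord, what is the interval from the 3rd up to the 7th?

Spelling the chord: B–D–F♯–A♯.
3rd = D; 7th = A♯.
D up to A♯ is 8 semitones, a half step wider than a perfect fifth, so the interval is augmented.

augmented fifth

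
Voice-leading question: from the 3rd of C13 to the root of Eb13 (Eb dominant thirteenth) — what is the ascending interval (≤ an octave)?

diminished octave

C13 has E as its 3rd, and Eb13 (Eb dominant thirteenth) has Eb as its root.
8 letter names make it an octave; at 11 semitones (a half step narrower than perfect) the quality is diminished.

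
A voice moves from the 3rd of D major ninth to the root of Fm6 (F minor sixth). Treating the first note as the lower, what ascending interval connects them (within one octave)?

The 3rd of D major ninth is F♯; the root of Fm6 (F minor sixth) is F.
8 letter names make it an octave; at 11 semitones (a half step narrower than perfect) the quality is diminished.

diminished 8th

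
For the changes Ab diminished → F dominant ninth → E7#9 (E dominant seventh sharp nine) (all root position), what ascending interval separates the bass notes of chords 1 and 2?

The roots are Ab and F.
From Ab to F is 9 semitones, exactly the major sixth.

major 6th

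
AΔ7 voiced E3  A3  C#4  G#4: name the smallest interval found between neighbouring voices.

M3

Adjacent intervals: E3→A3 = perfect fourth; A3→C#4 = major third; C#4→G#4 = perfect fifth.
The smallest is A3 to C#4, a major third (4 semitones).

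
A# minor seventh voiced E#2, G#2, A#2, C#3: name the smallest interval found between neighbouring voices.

Adjacent intervals: E#2→G#2 = minor third; G#2→A#2 = major second; A#2→C#3 = minor third.
The smallest is G#2 to A#2, a major second (2 semitones).

major second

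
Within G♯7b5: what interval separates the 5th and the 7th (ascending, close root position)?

G♯7b5 is spelled G♯ B♯ D F♯.
So we need the interval from D up to F♯.
From D to F♯ is 4 semitones, exactly the major third.

major third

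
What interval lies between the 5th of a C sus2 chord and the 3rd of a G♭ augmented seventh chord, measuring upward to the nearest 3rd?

C sus2 has G as its 5th, and G♭ augmented seventh has B♭ as its 3rd.
G up to B♭ is 3 semitones, a half step narrower than a major third, so the interval is minor.

minor 3rd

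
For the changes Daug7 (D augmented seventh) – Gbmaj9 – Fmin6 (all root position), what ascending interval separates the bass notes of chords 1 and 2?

The roots are D and Gb.
D up to Gb is 4 semitones, a half step narrower than a perfect fourth, so the interval is diminished.

diminished fourth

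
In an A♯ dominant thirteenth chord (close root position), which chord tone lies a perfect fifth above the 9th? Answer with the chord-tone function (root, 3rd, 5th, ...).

13th

A♯13 (A♯ dominant thirteenth): A♯ C𝄪 E♯ G♯ B♯ F𝄪.
The 9th is B♯. A perfect fifth above B♯ is F𝄪.
F𝄪 is the chord's 13th.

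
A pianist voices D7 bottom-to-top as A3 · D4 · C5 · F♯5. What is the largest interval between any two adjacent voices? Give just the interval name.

Adjacent intervals: A3→D4 = perfect fourth; D4→C5 = minor seventh; C5→F♯5 = augmented fourth.
The largest is D4 to C5, a minor seventh (10 semitones).

minor seventh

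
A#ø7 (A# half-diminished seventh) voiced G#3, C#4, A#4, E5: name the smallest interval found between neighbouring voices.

P4

Adjacent intervals: G#3→C#4 = perfect fourth; C#4→A#4 = major sixth; A#4→E5 = diminished fifth.
The smallest is G#3 to C#4, a perfect fourth (5 semitones).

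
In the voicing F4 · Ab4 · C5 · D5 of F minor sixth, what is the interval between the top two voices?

M2

Those voices are C5 and D5.
Counting 2 letters and 2 half steps from C gives a major second.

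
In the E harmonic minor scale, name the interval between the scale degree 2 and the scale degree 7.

Spelling the E harmonic minor scale: E F♯ G A B C D♯.
So we need the interval from F♯ up to D♯.
From F♯ to D♯ is 9 semitones, exactly the major sixth.

major sixth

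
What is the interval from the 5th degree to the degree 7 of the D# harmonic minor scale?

major third

The scale runs D# E# F# G# A# B C##.
So we need the interval from A# up to C##.
From A# to C## is 4 semitones, exactly the major third.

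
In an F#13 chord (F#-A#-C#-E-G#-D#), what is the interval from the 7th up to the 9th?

major third

So we need the interval from E up to G#.
Counting 3 letters and 4 half steps from E gives a major third.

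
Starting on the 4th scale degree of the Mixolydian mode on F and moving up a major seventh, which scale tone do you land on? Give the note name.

The scale is F G A Bb C D Eb.
The 4th scale degree is Bb; a major seventh above that is A — scale degree 3.

A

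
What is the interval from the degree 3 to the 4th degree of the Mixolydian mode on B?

The scale runs B C# D# E F# G# A.
Degree 3 = D#; degree 4 = E.
From D# to E: 1 semitone over a second = minor.

minor second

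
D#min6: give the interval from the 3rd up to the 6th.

A4

Spelling the chord: D#-F#-A#-B#.
That puts F# below B#.
4 letter names make it a fourth; at 6 semitones (a half step wider than perfect) the quality is augmented.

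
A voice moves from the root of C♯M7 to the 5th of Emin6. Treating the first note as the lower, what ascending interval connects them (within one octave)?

C♯M7 has C♯ as its root, and Emin6 has B as its 5th.
From C♯ to B: 10 semitones over a seventh = minor.

minor seventh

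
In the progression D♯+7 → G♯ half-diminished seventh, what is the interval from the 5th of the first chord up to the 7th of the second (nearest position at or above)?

The 5th of D♯+7 is A𝄪; the 7th of G♯ half-diminished seventh is F♯.
6 letter names make it a sixth; at 7 semitones (a whole step narrower than major) the quality is diminished.

diminished sixth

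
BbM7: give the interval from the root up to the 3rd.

The chord tones of Bb major seventh are Bb-D-F-A.
Root = Bb; 3rd = D.
Counting 3 letters and 4 half steps from Bb gives a major third.

M3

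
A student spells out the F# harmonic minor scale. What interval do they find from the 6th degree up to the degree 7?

augmented 2nd

Spelling the F# harmonic minor scale: F# G# A B C# D E#.
6th degree = D; 7th scale degree = E#.
From D to E#: 3 semitones over a second = augmented.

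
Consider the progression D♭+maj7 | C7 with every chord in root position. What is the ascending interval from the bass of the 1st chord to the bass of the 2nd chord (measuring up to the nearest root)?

major seventh

The roots are D♭ and C.
From D♭ to C is 11 semitones, exactly the major seventh.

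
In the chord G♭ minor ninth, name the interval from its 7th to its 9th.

Spelling the chord: G♭-B𝄫-D♭-F♭-A♭.
That puts F♭ below A♭.
Counting 3 letters and 4 half steps from F♭ gives a major third.

major 3rd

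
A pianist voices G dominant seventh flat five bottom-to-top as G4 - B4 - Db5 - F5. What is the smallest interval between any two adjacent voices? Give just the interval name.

d3

Adjacent intervals: G4→B4 = major third; B4→Db5 = diminished third; Db5→F5 = major third.
The smallest is B4 to Db5, a diminished third (2 semitones).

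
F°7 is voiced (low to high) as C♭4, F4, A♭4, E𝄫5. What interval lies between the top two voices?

Those voices are A♭4 and E𝄫5.
A♭ up to E𝄫 is 6 semitones, a half step narrower than a perfect fifth, so the interval is diminished.

diminished 5th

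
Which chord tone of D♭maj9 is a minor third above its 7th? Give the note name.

Eb

D♭maj9 (D♭ major ninth): D♭-F-A♭-C-E♭.
The 7th is C. A minor third above C is E♭.
E♭ is the chord's 9th.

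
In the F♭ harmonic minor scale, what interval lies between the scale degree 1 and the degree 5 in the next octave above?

P12

F♭ harmonic minor: F♭ G♭ A𝄫 B𝄫 C♭ D𝄫 E♭.
Scale degree 1 = F♭; scale degree 5 (up an octave) = C♭.
F♭ up to C♭ spans 12 letter names and 19 semitones — a perfect twelfth.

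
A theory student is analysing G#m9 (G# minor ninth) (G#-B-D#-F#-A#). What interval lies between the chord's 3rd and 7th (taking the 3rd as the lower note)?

perfect fifth

So we need the interval from B up to F#.
From B to F# is 7 semitones, exactly the perfect fifth.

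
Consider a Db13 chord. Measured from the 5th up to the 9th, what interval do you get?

perfect 5th

The chord tones of Db13 (Db dominant thirteenth) are Db-F-Ab-Cb-Eb-Bb.
So we need the interval from Ab up to Eb.
Counting 5 letters and 7 half steps from Ab gives a perfect fifth.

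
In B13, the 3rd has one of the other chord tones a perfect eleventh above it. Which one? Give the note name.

G#

B13 (B dominant thirteenth): B D# F# A C# G#.
The 3rd is D#. A perfect eleventh above D# is G#.
G# is the chord's 13th.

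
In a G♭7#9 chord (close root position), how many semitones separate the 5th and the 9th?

G♭ dominant seventh sharp nine: G♭, B♭, D♭, F♭, A.
D♭ to A is an augmented fifth: 8 semitones.

8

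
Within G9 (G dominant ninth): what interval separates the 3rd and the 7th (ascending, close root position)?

diminished fifth

G9 (G dominant ninth): G B D F A.
So we need the interval from B up to F.
5 letter names make it a fifth; at 6 semitones (a half step narrower than perfect) the quality is diminished.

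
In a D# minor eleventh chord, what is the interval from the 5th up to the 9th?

perfect fifth

The chord tones of D# minor eleventh are D# F# A# C# E# G#.
That puts A# below E#.
A# up to E# spans 5 letter names and 7 semitones — a perfect fifth.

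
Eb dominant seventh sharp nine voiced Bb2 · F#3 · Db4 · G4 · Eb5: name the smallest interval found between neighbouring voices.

augmented 4th

Adjacent intervals: Bb2→F#3 = augmented fifth; F#3→Db4 = diminished sixth; Db4→G4 = augmented fourth; G4→Eb5 = minor sixth.
The smallest is Db4 to G4, an augmented fourth (6 semitones).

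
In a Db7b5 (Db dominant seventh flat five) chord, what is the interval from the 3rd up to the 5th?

Db7b5: Db-F-Abb-Cb.
The 3rd is F and the 5th is Abb.
3 letter names make it a third; at 2 semitones (a whole step narrower than major) the quality is diminished.

diminished third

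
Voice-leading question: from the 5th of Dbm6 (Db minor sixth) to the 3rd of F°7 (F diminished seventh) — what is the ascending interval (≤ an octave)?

Dbm6 (Db minor sixth) has Ab as its 5th, and F°7 (F diminished seventh) has Ab as its 3rd.
Counting 1 letters and 0 half steps from Ab gives a perfect unison.

P1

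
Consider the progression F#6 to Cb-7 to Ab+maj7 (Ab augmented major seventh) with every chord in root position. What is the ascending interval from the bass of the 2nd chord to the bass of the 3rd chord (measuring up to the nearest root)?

The roots are Cb and Ab.
Cb up to Ab spans 6 letter names and 9 semitones — a major sixth.

major sixth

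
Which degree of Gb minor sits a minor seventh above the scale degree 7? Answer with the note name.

The scale is Gb Ab Bbb Cb Db Ebb Fb.
The scale degree 7 is Fb; a minor seventh above that is Ebb — scale degree 6.

Ebb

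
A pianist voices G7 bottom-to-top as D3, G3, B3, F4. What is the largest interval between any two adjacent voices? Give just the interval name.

diminished 5th

Adjacent intervals: D3→G3 = perfect fourth; G3→B3 = major third; B3→F4 = diminished fifth.
The largest is B3 to F4, a diminished fifth (6 semitones).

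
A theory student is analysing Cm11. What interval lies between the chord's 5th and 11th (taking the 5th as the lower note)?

C minor eleventh is spelled C E♭ G B♭ D F.
So we need the interval from G up to F.
From G to F: 10 semitones over a seventh = minor.

m7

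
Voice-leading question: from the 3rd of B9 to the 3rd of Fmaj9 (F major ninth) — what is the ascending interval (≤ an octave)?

diminished 5th

The 3rd of B9 is D#; the 3rd of Fmaj9 (F major ninth) is A.
D# up to A is 6 semitones, a half step narrower than a perfect fifth, so the interval is diminished.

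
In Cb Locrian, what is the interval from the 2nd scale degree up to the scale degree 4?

major third

Cb locrian: Cb Dbb Ebb Fb Gbb Abb Bbb.
That puts Dbb below Fb.
Dbb up to Fb spans 3 letter names and 4 semitones — a major third.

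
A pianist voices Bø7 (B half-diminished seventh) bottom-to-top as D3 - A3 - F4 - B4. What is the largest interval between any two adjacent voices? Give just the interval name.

Adjacent intervals: D3→A3 = perfect fifth; A3→F4 = minor sixth; F4→B4 = augmented fourth.
The largest is A3 to F4, a minor sixth (8 semitones).

minor 6th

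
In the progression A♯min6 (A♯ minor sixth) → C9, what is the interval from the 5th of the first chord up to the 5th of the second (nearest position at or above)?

diminished third

A♯min6 (A♯ minor sixth) has E♯ as its 5th, and C9 has G as its 5th.
From E♯ to G: 2 semitones over a third = diminished.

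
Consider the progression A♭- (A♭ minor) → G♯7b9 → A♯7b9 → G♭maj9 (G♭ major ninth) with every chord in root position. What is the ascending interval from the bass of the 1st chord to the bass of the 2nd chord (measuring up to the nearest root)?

augmented seventh

The roots are A♭ and G♯.
7 letter names make it a seventh; at 12 semitones (a half step wider than major) the quality is augmented.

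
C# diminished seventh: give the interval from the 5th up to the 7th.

minor third

C# diminished seventh is spelled C#-E-G-Bb.
That puts G below Bb.
3 letter names make it a third; at 3 semitones (a half step narrower than major) the quality is minor.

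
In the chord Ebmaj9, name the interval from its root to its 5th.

perfect 5th

Eb major ninth is spelled Eb-G-Bb-D-F.
The root is Eb and the 5th is Bb.
Eb up to Bb spans 5 letter names and 7 semitones — a perfect fifth.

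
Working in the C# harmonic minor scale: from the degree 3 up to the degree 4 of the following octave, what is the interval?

Spelling the C# harmonic minor scale: C# D# E F# G# A B#.
That puts E below F#.
E up to F# spans 9 letter names and 14 semitones — a major ninth.

major ninth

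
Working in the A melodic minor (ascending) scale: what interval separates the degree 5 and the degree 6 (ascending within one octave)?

A melodic minor: A B C D E F# G#.
Degree 5 = E; scale degree 6 = F#.
From E to F# is 2 semitones, exactly the major second.

major second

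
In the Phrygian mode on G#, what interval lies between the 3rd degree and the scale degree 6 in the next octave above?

G# phrygian: G# A B C# D# E F#.
The 3rd degree is B and the 6th scale degree (up an octave) is E.
From B to E is 17 semitones, exactly the perfect eleventh.

perfect 11th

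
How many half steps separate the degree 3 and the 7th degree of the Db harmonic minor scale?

The scale is Db Eb Fb Gb Ab Bbb C.
Fb up to C is an augmented fifth — 8 semitones.

8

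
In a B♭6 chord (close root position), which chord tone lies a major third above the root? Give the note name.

D

B♭6 is spelled B♭-D-F-G.
The root is B♭. A major third above B♭ is D.
D is the chord's 3rd.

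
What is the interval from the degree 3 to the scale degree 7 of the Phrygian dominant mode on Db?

diminished fifth

The scale runs Db Ebb F Gb Ab Bbb Cb.
That puts F below Cb.
5 letter names make it a fifth; at 6 semitones (a half step narrower than perfect) the quality is diminished.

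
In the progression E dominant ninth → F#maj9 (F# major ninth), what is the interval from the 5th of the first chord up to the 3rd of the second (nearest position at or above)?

The 5th of E dominant ninth is B; the 3rd of F#maj9 (F# major ninth) is A#.
B up to A# spans 7 letter names and 11 semitones — a major seventh.

major seventh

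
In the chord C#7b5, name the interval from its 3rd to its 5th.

The chord tones of C#7b5 (C# dominant seventh flat five) are C#, E#, G, B.
3rd = E#; 5th = G.
E# up to G is 2 semitones, a whole step narrower than a major third, so the interval is diminished.

diminished third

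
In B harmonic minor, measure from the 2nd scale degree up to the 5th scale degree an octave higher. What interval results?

Spelling B harmonic minor: B C♯ D E F♯ G A♯.
That puts C♯ below F♯.
Counting 11 letters and 17 half steps from C♯ gives a perfect eleventh.

perfect eleventh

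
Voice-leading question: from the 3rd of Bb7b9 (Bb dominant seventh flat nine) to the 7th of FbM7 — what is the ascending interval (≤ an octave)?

minor 2nd

Bb7b9 (Bb dominant seventh flat nine) has D as its 3rd, and FbM7 has Eb as its 7th.
2 letter names make it a second; at 1 semitone (a half step narrower than major) the quality is minor.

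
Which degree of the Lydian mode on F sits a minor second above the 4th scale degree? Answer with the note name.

C

The scale is F G A B C D E.
The 4th scale degree is B; a minor second above that is C — scale degree 5.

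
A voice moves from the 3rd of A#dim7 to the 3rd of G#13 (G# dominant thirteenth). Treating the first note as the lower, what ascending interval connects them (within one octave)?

The 3rd of A#dim7 is C#; the 3rd of G#13 (G# dominant thirteenth) is B#.
Counting 7 letters and 11 half steps from C# gives a major seventh.

M7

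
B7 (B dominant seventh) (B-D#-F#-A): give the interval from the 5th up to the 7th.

The 5th is F# and the 7th is A.
From F# to A: 3 semitones over a third = minor.

minor third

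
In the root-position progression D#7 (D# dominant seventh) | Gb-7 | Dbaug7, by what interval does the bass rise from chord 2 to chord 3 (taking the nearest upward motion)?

The roots are Gb and Db.
Gb up to Db spans 5 letter names and 7 semitones — a perfect fifth.

perfect fifth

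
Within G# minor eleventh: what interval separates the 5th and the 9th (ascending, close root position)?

G#m11 (G# minor eleventh) is spelled G#-B-D#-F#-A#-C#.
The 5th is D# and the 9th is A#.
From D# to A# is 7 semitones, exactly the perfect fifth.

perfect fifth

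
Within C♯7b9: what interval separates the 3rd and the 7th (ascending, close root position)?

The chord tones of C♯7b9 are C♯, E♯, G♯, B, D.
3rd = E♯; 7th = B.
From E♯ to B: 6 semitones over a fifth = diminished.

diminished fifth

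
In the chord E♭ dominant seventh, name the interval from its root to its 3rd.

Spelling the chord: E♭–G–B♭–D♭.
The root is E♭ and the 3rd is G.
E♭ up to G spans 3 letter names and 4 semitones — a major third.

major 3rd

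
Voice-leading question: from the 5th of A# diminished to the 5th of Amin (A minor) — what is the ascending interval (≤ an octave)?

The 5th of A# diminished is E; the 5th of Amin (A minor) is E.
E up to E spans 1 letter names and 0 semitones — a perfect unison.

perfect unison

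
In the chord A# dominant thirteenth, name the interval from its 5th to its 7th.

m3

The chord tones of A#13 (A# dominant thirteenth) are A#, C##, E#, G#, B#, F##.
5th = E#; 7th = G#.
3 letter names make it a third; at 3 semitones (a half step narrower than major) the quality is minor.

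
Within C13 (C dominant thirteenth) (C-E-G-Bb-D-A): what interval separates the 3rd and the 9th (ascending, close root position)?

3rd = E; 9th = D.
7 letter names make it a seventh; at 10 semitones (a half step narrower than major) the quality is minor.

minor 7th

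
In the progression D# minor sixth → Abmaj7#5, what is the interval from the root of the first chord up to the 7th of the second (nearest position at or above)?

diminished 4th

D# minor sixth has D# as its root, and Abmaj7#5 has G as its 7th.
4 letter names make it a fourth; at 4 semitones (a half step narrower than perfect) the quality is diminished.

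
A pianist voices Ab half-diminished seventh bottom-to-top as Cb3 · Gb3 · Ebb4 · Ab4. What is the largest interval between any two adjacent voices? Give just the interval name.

Adjacent intervals: Cb3→Gb3 = perfect fifth; Gb3→Ebb4 = minor sixth; Ebb4→Ab4 = augmented fourth.
The largest is Gb3 to Ebb4, a minor sixth (8 semitones).

minor sixth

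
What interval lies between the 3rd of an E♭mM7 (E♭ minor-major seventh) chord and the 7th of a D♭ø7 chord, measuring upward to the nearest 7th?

E♭mM7 (E♭ minor-major seventh) has G♭ as its 3rd, and D♭ø7 has C♭ as its 7th.
From G♭ to C♭ is 5 semitones, exactly the perfect fourth.

perfect 4th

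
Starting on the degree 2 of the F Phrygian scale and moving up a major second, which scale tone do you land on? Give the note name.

The scale is F Gb Ab Bb C Db Eb.
The degree 2 is Gb; a major second above that is Ab — scale degree 3.

Ab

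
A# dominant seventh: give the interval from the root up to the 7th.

minor seventh

The chord tones of A# dominant seventh are A#, C##, E#, G#.
Root = A#; 7th = G#.
From A# to G#: 10 semitones over a seventh = minor.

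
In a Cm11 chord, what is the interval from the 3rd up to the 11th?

Cm11 (C minor eleventh): C E♭ G B♭ D F.
3rd = E♭; 11th = F.
From E♭ to F is 14 semitones, exactly the major ninth.

M9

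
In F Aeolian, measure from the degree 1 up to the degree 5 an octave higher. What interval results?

Spelling F Aeolian: F G Ab Bb C Db Eb.
So we need the interval from F up to C.
Counting 12 letters and 19 half steps from F gives a perfect twelfth.

P12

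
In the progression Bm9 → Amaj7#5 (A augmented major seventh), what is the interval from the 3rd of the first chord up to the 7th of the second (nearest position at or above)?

augmented fourth

The 3rd of Bm9 is D; the 7th of Amaj7#5 (A augmented major seventh) is G#.
4 letter names make it a fourth; at 6 semitones (a half step wider than perfect) the quality is augmented.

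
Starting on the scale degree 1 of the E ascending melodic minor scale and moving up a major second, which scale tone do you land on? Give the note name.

F#

The scale is E F# G A B C# D#.
The scale degree 1 is E; a major second above that is F# — scale degree 2.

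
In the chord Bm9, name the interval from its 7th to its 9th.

major third

Spelling the chord: B-D-F♯-A-C♯.
The 7th is A and the 9th is C♯.
Counting 3 letters and 4 half steps from A gives a major third.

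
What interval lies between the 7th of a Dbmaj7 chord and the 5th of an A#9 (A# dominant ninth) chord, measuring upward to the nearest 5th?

The 7th of Dbmaj7 is C; the 5th of A#9 (A# dominant ninth) is E#.
From C to E#: 5 semitones over a third = augmented.

augmented third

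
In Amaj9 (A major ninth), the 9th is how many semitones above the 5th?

7

Amaj9 (A major ninth) is spelled A, C#, E, G#, B.
E to B is a perfect fifth: 7 semitones.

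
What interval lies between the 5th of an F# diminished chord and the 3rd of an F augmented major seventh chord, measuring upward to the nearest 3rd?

The 5th of F# diminished is C; the 3rd of F augmented major seventh is A.
C up to A spans 6 letter names and 9 semitones — a major sixth.

major 6th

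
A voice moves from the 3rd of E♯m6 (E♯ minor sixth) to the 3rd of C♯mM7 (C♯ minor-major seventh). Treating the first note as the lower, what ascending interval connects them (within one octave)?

minor sixth

E♯m6 (E♯ minor sixth) has G♯ as its 3rd, and C♯mM7 (C♯ minor-major seventh) has E as its 3rd.
G♯ up to E is 8 semitones, a half step narrower than a major sixth, so the interval is minor.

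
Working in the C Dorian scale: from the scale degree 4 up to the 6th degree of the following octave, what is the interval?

C dorian: C D E♭ F G A B♭.
So we need the interval from F up to A.
Counting 10 letters and 16 half steps from F gives a major tenth.

major tenth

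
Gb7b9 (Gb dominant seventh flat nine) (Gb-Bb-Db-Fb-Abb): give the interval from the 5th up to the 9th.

diminished 5th

5th = Db; 9th = Abb.
Db up to Abb is 6 semitones, a half step narrower than a perfect fifth, so the interval is diminished.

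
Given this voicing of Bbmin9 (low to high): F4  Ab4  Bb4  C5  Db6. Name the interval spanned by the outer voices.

minor 13th

The outer voices are F4 and Db6.
From F to Db: 20 semitones over a thirteenth = minor.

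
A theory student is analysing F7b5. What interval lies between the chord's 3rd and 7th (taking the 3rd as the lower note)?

The chord tones of F7b5 (F dominant seventh flat five) are F, A, Cb, Eb.
The 3rd is A and the 7th is Eb.
From A to Eb: 6 semitones over a fifth = diminished.
This 3–7 tritone is the characteristic tension at the heart of the dominant sound.

d5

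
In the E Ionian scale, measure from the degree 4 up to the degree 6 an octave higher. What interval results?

major tenth

E major: E F# G# A B C# D#.
That puts A below C#.
From A to C# is 16 semitones, exactly the major tenth.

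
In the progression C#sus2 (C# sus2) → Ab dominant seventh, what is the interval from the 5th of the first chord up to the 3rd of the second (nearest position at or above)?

d4

The 5th of C#sus2 (C# sus2) is G#; the 3rd of Ab dominant seventh is C.
From G# to C: 4 semitones over a fourth = diminished.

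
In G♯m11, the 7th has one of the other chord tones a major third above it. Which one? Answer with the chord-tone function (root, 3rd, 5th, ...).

G♯ minor eleventh is spelled G♯-B-D♯-F♯-A♯-C♯.
The 7th is F♯. A major third above F♯ is A♯.
A♯ is the chord's 9th.

9th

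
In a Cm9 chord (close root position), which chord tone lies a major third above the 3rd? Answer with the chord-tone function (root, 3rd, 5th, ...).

5th

Spelling the chord: C, E♭, G, B♭, D.
The 3rd is E♭. A major third above E♭ is G.
G is the chord's 5th.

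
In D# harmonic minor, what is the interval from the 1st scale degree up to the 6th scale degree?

D# harmonic minor: D# E# F# G# A# B C##.
That puts D# below B.
From D# to B: 8 semitones over a sixth = minor.

minor sixth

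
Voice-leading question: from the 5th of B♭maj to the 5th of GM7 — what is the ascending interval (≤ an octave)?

B♭maj has F as its 5th, and GM7 has D as its 5th.
F up to D spans 6 letter names and 9 semitones — a major sixth.

M6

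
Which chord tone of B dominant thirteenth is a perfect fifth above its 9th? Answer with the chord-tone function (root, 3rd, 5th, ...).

B13 (B dominant thirteenth): B–D#–F#–A–C#–G#.
The 9th is C#. A perfect fifth above C# is G#.
G# is the chord's 13th.

13th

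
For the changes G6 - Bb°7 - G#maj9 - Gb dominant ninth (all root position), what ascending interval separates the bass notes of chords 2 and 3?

A6

The roots are Bb and G#.
From Bb to G#: 10 semitones over a sixth = augmented.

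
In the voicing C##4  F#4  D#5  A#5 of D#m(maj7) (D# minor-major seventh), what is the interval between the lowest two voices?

Those voices are C##4 and F#4.
From C## to F#: 4 semitones over a fourth = diminished.

diminished 4th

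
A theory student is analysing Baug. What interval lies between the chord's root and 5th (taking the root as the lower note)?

B+: B-D#-F##.
So we need the interval from B up to F##.
B up to F## is 8 semitones, a half step wider than a perfect fifth, so the interval is augmented.

augmented fifth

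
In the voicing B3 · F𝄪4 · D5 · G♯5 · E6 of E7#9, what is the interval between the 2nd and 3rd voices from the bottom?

Those voices are F𝄪4 and D5.
From F𝄪 to D: 7 semitones over a sixth = diminished.

diminished 6th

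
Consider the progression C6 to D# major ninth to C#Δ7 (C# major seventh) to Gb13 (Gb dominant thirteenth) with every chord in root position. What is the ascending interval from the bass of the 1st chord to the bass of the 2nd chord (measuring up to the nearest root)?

augmented 2nd

The roots are C and D#.
C up to D# is 3 semitones, a half step wider than a major second, so the interval is augmented.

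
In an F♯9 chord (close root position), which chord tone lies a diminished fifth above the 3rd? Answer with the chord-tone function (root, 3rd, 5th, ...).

The chord tones of F♯9 (F♯ dominant ninth) are F♯, A♯, C♯, E, G♯.
The 3rd is A♯. A diminished fifth above A♯ is E.
E is the chord's 7th.

7th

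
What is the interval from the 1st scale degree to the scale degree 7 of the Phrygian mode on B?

minor seventh

B phrygian: B C D E F# G A.
So we need the interval from B up to A.
From B to A: 10 semitones over a seventh = minor.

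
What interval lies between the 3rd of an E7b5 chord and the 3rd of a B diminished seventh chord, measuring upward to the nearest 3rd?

The 3rd of E7b5 is G#; the 3rd of B diminished seventh is D.
G# up to D is 6 semitones, a half step narrower than a perfect fifth, so the interval is diminished.

d5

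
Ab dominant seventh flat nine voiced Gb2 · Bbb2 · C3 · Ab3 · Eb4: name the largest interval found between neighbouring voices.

Adjacent intervals: Gb2→Bbb2 = minor third; Bbb2→C3 = augmented second; C3→Ab3 = minor sixth; Ab3→Eb4 = perfect fifth.
The largest is C3 to Ab3, a minor sixth (8 semitones).

minor sixth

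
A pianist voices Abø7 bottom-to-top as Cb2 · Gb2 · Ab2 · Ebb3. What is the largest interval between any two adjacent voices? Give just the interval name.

perfect fifth

Adjacent intervals: Cb2→Gb2 = perfect fifth; Gb2→Ab2 = major second; Ab2→Ebb3 = diminished fifth.
The largest is Cb2 to Gb2, a perfect fifth (7 semitones).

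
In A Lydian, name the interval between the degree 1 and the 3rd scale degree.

major 3rd

Spelling A Lydian: A B C# D# E F# G#.
That puts A below C#.
A up to C# spans 3 letter names and 4 semitones — a major third.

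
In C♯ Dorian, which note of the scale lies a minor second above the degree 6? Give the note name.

The scale is C♯ D♯ E F♯ G♯ A♯ B.
The degree 6 is A♯; a minor second above that is B — scale degree 7.

B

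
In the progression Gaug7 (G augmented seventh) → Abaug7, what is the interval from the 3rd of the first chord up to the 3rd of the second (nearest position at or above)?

minor second

The 3rd of Gaug7 (G augmented seventh) is B; the 3rd of Abaug7 is C.
From B to C: 1 semitone over a second = minor.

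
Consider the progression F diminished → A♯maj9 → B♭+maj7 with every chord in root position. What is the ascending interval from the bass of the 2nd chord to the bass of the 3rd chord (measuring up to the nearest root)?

The roots are A♯ and B♭.
A♯ up to B♭ is 0 semitones, a whole step narrower than a major second, so the interval is diminished.

diminished second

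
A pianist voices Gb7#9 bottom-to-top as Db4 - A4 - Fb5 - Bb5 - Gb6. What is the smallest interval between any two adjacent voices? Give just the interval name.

augmented fourth

Adjacent intervals: Db4→A4 = augmented fifth; A4→Fb5 = diminished sixth; Fb5→Bb5 = augmented fourth; Bb5→Gb6 = minor sixth.
The smallest is Fb5 to Bb5, an augmented fourth (6 semitones).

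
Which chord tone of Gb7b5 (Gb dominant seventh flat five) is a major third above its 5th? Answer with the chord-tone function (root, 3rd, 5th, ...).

Gb7b5: Gb-Bb-Dbb-Fb.
The 5th is Dbb. A major third above Dbb is Fb.
Fb is the chord's 7th.

7th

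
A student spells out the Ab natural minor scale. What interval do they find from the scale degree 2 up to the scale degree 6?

diminished fifth

The scale runs Ab Bb Cb Db Eb Fb Gb.
So we need the interval from Bb up to Fb.
5 letter names make it a fifth; at 6 semitones (a half step narrower than perfect) the quality is diminished.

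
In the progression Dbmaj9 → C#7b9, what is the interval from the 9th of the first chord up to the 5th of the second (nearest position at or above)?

Dbmaj9 has Eb as its 9th, and C#7b9 has G# as its 5th.
From Eb to G#: 5 semitones over a third = augmented.

augmented third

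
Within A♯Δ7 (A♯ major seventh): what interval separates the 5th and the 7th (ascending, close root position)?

M3

Spelling the chord: A♯–C𝄪–E♯–G𝄪.
5th = E♯; 7th = G𝄪.
E♯ up to G𝄪 spans 3 letter names and 4 semitones — a major third.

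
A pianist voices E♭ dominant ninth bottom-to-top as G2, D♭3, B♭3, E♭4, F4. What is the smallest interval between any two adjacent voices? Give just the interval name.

Adjacent intervals: G2→D♭3 = diminished fifth; D♭3→B♭3 = major sixth; B♭3→E♭4 = perfect fourth; E♭4→F4 = major second.
The smallest is E♭4 to F4, a major second (2 semitones).

major second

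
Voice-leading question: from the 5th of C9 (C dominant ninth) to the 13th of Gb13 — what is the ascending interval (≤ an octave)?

m6

The 5th of C9 (C dominant ninth) is G; the 13th of Gb13 is Eb.
From G to Eb: 8 semitones over a sixth = minor.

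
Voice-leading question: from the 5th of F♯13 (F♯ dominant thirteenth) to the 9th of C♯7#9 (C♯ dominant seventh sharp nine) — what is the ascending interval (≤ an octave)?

augmented second

The 5th of F♯13 (F♯ dominant thirteenth) is C♯; the 9th of C♯7#9 (C♯ dominant seventh sharp nine) is D𝄪.
From C♯ to D𝄪: 3 semitones over a second = augmented.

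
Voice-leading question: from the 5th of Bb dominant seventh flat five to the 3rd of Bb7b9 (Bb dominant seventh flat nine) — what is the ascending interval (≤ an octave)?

augmented 6th

Bb dominant seventh flat five has Fb as its 5th, and Bb7b9 (Bb dominant seventh flat nine) has D as its 3rd.
6 letter names make it a sixth; at 10 semitones (a half step wider than major) the quality is augmented.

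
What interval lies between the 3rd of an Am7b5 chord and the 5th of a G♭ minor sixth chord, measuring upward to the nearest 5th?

minor second

Am7b5 has C as its 3rd, and G♭ minor sixth has D♭ as its 5th.
C up to D♭ is 1 semitone, a half step narrower than a major second, so the interval is minor.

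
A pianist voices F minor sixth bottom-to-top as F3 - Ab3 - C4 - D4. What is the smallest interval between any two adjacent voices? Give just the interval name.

major second

Adjacent intervals: F3→Ab3 = minor third; Ab3→C4 = major third; C4→D4 = major second.
The smallest is C4 to D4, a major second (2 semitones).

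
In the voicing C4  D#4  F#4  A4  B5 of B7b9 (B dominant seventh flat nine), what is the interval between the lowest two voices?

Those voices are C4 and D#4.
C up to D# is 3 semitones, a half step wider than a major second, so the interval is augmented.

augmented second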